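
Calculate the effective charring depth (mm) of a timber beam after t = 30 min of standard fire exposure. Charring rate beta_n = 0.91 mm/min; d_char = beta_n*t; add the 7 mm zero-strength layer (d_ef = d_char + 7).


d_char = 0.91 * 30 = 27.3 mm
d_ef = 27.3 + 1.0*7 = 34.3 mm

34.3 mm


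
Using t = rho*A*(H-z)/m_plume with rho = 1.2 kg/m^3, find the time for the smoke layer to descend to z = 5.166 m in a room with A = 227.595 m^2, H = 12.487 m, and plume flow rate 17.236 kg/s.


H - z = 7.321 m
t = 1.2 * 227.595 * 7.321 / 17.236 = 116.01 s

116.01 s


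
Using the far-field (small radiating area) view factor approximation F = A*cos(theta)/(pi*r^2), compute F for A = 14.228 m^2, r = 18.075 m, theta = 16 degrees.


cos(16 deg) = 0.96126
pi*r^2 = 1026.4
F = 14.228 * 0.96126 / 1026.4 = 0.013325

0.013325


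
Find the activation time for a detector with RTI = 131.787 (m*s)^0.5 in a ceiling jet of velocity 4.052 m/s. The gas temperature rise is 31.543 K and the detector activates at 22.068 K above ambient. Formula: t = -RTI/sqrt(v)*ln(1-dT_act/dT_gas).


dT_act/dT_gas = 0.69962
ln(1 - 0.69962) = -1.2027
t = -131.787 / sqrt(4.052) * -1.2027 = 78.740 s

78.740 s


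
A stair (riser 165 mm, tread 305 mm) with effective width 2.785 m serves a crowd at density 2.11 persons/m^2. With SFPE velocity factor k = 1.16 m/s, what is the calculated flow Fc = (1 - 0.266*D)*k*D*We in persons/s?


1 - 0.266*D = 1 - 0.266*2.11 = 0.43874
Fs = 0.43874 * 1.16 * 2.11 = 1.0739 persons/(s*m)
Fc = 1.0739 * 2.785 = 2.9907 persons/s

2.9907 persons/s


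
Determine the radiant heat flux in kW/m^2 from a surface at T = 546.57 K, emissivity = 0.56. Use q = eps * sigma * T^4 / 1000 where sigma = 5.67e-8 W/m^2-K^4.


T^4 = 8.9245e+10
q = 0.56 * 5.67e-8 * 8.9245e+10 / 1000 = 2.8337 kW/m^2

2.8337 kW/m^2


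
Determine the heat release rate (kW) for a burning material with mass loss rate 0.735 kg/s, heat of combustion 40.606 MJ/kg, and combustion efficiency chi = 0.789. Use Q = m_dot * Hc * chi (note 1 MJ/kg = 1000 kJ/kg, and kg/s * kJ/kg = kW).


Hc = 40.606 MJ/kg = 40.606 * 1000 kJ/kg = 40606 kJ/kg
Q = 0.735 kg/s * 40606 kJ/kg * 0.789 = 23548 kW

23548 kW


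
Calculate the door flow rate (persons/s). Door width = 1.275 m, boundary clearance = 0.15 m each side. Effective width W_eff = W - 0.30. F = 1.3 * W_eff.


W_eff = 1.275 - 0.30 = 0.975 m
F = 1.3 * 0.975 = 1.2675 persons/s

1.2675 persons/s


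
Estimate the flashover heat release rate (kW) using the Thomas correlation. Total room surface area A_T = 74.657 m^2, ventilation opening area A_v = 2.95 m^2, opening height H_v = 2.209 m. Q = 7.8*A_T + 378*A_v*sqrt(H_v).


7.8*A_T = 582.32
sqrt(H_v) = 1.4863
378*A_v*sqrt(H_v) = 1657.3
Q = 582.32 + 1657.3 = 2239.7 kW

2239.7 kW


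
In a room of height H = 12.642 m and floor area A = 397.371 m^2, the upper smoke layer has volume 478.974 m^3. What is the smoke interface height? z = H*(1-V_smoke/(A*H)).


V/(A*H) = 0.095345
1 - 0.095345 = 0.90465
z = 12.642 * 0.90465 = 11.437 m

11.437 m


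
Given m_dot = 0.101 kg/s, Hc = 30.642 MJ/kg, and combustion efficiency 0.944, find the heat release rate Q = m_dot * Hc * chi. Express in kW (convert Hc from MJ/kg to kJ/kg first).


Hc = 30.642 MJ/kg = 30.642 * 1000 kJ/kg = 30642 kJ/kg
Q = 0.101 kg/s * 30642 kJ/kg * 0.944 = 2921.5 kW

2921.5 kW


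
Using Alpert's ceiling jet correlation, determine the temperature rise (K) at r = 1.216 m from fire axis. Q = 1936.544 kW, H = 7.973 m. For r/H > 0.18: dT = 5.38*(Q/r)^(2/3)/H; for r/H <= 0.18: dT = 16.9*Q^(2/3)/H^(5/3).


r/H = 1.216 / 7.973 = 0.15251
r/H <= 0.18, so dT = 16.9*Q^(2/3)/H^(5/3)
Q^(2/3) = 155.36
H^(5/3) = 31.820
dT = 16.9 * 155.36 / 31.820 = 82.515 K

82.515 K


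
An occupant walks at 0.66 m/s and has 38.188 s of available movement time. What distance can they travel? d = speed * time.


d = 0.66 * 38.188 = 25.204 m

25.204 m


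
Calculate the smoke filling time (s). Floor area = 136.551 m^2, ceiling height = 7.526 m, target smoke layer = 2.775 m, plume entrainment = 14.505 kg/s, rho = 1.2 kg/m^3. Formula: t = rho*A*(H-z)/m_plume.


H - z = 4.751 m
t = 1.2 * 136.551 * 4.751 / 14.505 = 53.671 s

53.671 s


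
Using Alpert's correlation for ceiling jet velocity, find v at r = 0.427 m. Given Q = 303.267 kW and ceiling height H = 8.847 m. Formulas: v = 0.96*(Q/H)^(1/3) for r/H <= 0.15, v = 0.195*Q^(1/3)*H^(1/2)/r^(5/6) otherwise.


r/H = 0.427 / 8.847 = 0.048265
r/H <= 0.15, so v = 0.96*(Q/H)^(1/3)
Q/H = 34.279
(Q/H)^(1/3) = 3.2485
v = 0.96 * 3.2485 = 3.1185 m/s

3.1185 m/s


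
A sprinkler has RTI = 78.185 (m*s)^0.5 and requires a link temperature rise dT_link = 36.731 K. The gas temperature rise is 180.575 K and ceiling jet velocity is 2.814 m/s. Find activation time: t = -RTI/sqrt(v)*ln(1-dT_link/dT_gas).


dT_link/dT_gas = 0.20341
ln(1 - 0.20341) = -0.22742
t = -78.185 / sqrt(2.814) * -0.22742 = 10.599 s

10.599 s


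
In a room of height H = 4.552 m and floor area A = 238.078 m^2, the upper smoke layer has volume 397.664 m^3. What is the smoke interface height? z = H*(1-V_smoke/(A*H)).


V/(A*H) = 0.36694
1 - 0.36694 = 0.63306
z = 4.552 * 0.63306 = 2.8817 m

2.8817 m


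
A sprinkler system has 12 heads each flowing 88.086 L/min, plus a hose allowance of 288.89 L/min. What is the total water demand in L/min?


Sprinkler demand = 12 * 88.086 = 1057.032 L/min
Total = 1057.032 + 288.89 = 1345.922 L/min

1345.922 L/min


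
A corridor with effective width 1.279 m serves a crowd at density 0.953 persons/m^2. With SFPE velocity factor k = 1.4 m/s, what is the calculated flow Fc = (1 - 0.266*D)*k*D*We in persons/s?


1 - 0.266*D = 1 - 0.266*0.953 = 0.74650
Fs = 0.74650 * 1.4 * 0.953 = 0.99598 persons/(s*m)
Fc = 0.99598 * 1.279 = 1.2739 persons/s

1.2739 persons/s


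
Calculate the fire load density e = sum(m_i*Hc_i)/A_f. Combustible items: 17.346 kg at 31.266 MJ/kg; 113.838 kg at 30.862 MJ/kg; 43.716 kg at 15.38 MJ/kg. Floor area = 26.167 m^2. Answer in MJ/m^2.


Total energy = 17.346*31.266 + 113.838*30.862 + 43.716*15.38
= 542.3400 + 3513.268 + 672.3521
= 4727.960 MJ
e = 4727.960 / 26.167 = 180.68 MJ/m^2

180.68 MJ/m^2


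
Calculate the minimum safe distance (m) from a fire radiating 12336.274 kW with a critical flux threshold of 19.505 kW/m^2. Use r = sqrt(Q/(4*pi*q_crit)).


4*pi*q_crit = 245.11
Q/(4*pi*q_crit) = 50.330
r = sqrt(50.330) = 7.0944 m

7.0944 m


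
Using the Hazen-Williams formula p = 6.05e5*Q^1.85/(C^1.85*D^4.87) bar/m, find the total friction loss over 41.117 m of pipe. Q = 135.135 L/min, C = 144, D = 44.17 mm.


Q^1.85 = 8748.2
C^1.85 = 9839.4
D^4.87 = 1.0275e+08
p/m = 0.0052352 bar/m
p_total = 0.0052352 * 41.117 = 0.21526 bar

0.21526 bar


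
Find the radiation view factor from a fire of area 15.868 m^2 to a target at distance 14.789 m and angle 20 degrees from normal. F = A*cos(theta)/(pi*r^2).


cos(20 deg) = 0.93969
pi*r^2 = 687.11
F = 15.868 * 0.93969 / 687.11 = 0.021701

0.021701


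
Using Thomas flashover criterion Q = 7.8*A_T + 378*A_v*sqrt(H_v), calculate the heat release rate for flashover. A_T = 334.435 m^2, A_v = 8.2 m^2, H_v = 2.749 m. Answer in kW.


7.8*A_T = 2608.593
sqrt(H_v) = 1.6580
378*A_v*sqrt(H_v) = 5139.2
Q = 2608.593 + 5139.2 = 7747.8 kW

7747.8 kW


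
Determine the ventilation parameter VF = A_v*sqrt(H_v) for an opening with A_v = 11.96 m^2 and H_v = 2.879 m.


sqrt(H_v) = 1.6968
VF = 11.96 * 1.6968 = 20.293 m^(5/2)

20.293 m^(5/2)


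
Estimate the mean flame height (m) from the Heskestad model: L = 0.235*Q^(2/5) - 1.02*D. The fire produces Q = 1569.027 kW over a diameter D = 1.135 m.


Q^(2/5) = 18.978
0.235 * Q^(2/5) = 4.4598
1.02 * D = 1.1577
L = 3.3021 m

3.3021 m


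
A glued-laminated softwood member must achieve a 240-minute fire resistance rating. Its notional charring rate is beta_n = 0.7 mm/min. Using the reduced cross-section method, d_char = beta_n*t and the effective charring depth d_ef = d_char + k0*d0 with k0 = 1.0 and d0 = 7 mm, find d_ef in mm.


d_char = 0.7 * 240 = 168 mm
d_ef = 168 + 1.0*7 = 175 mm

175 mm


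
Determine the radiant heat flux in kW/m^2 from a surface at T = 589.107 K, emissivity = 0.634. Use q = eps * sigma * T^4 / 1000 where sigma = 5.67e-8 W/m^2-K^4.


T^4 = 1.2044e+11
q = 0.634 * 5.67e-8 * 1.2044e+11 / 1000 = 4.3296 kW/m^2

4.3296 kW/m^2


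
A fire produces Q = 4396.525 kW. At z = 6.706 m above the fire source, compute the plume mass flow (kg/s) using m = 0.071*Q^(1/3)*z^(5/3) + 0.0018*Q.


Q^(1/3) = 16.382
z^(5/3) = 23.847
First term = 0.071 * 16.382 * 23.847 = 27.738
Second term = 0.0018 * 4396.525 = 7.9137
m = 35.651 kg/s

35.651 kg/s


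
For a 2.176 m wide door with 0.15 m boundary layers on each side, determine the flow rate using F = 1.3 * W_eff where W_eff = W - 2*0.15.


W_eff = 2.176 - 0.30 = 1.876 m
F = 1.3 * 1.876 = 2.4388 persons/s

2.4388 persons/s


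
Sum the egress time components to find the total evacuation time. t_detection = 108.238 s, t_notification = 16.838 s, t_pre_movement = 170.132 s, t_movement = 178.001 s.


Total = 108.238 + 16.838 + 170.132 + 178.001 = 473.209 s

473.209 s


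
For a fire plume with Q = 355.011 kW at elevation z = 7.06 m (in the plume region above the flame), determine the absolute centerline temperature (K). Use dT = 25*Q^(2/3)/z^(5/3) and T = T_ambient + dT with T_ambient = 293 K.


Q^(2/3) = 50.137
z^(5/3) = 25.982
dT = 25 * 50.137 / 25.982 = 48.242 K
T = 293 + 48.242 = 341.24 K

341.24 K


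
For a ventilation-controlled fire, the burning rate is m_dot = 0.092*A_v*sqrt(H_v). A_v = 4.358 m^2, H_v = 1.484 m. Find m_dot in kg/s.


sqrt(H_v) = 1.2182
m_dot = 0.092 * 4.358 * 1.2182 = 0.48842 kg/s

0.48842 kg/s


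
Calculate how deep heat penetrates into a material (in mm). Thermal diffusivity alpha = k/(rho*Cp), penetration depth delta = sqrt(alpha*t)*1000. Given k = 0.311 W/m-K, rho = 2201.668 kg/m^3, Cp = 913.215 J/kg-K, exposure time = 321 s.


alpha = 0.311 / (2201.668 * 913.215) = 1.5468e-07 m^2/s
alpha * t = 4.9652e-05
delta = sqrt(4.9652e-05) * 1000 = 7.0464 mm

7.0464 mm


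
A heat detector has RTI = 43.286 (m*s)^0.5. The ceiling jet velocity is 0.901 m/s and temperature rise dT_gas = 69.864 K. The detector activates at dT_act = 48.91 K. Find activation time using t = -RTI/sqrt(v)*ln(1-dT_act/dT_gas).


dT_act/dT_gas = 0.70007
ln(1 - 0.70007) = -1.2042
t = -43.286 / sqrt(0.901) * -1.2042 = 54.915 s

54.915 s


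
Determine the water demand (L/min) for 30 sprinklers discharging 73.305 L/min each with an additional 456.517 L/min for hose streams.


Sprinkler demand = 30 * 73.305 = 2199.15 L/min
Total = 2199.15 + 456.517 = 2655.667 L/min

2655.667 L/min


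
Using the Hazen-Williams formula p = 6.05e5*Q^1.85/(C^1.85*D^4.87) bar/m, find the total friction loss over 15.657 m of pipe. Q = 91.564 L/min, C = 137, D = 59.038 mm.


Q^1.85 = 4257.9
C^1.85 = 8972.9
D^4.87 = 4.2210e+08
p/m = 0.00068015 bar/m
p_total = 0.00068015 * 15.657 = 0.010649 bar

0.010649 bar


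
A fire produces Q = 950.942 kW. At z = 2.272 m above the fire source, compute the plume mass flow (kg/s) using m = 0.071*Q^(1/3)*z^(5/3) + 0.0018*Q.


Q^(1/3) = 9.8337
z^(5/3) = 3.9266
First term = 0.071 * 9.8337 * 3.9266 = 2.7415
Second term = 0.0018 * 950.942 = 1.7117
m = 4.4532 kg/s

4.4532 kg/s


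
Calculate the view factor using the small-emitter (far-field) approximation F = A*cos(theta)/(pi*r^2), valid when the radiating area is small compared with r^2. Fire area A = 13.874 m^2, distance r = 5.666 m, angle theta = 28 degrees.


cos(28 deg) = 0.88295
pi*r^2 = 100.86
F = 13.874 * 0.88295 / 100.86 = 0.12146

0.12146


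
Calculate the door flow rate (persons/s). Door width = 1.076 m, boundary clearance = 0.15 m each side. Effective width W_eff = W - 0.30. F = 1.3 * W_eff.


W_eff = 1.076 - 0.30 = 0.776 m
F = 1.3 * 0.776 = 1.0088 persons/s

1.0088 persons/s


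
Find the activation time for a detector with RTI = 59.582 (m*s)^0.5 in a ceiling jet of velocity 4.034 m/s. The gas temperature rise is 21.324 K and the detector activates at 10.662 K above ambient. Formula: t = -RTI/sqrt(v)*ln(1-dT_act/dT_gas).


dT_act/dT_gas = 0.5
ln(1 - 0.5) = -0.69315
t = -59.582 / sqrt(4.034) * -0.69315 = 20.562 s

20.562 s


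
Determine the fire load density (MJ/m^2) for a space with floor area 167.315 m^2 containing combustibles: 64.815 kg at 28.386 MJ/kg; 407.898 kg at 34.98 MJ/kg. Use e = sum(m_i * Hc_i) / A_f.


Total energy = 64.815*28.386 + 407.898*34.98
= 1839.839 + 14268.27
= 16108.11 MJ
e = 16108.11 / 167.315 = 96.274 MJ/m^2

96.274 MJ/m^2


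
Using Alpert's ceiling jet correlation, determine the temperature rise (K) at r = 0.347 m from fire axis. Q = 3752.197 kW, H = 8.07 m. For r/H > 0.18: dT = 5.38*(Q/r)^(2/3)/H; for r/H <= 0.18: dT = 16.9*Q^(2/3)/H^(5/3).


r/H = 0.347 / 8.07 = 0.042999
r/H <= 0.18, so dT = 16.9*Q^(2/3)/H^(5/3)
Q^(2/3) = 241.47
H^(5/3) = 32.468
dT = 16.9 * 241.47 / 32.468 = 125.69 K

125.69 K


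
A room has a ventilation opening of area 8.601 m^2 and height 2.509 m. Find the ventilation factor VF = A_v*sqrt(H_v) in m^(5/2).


sqrt(H_v) = 1.5840
VF = 8.601 * 1.5840 = 13.624 m^(5/2)

13.624 m^(5/2)


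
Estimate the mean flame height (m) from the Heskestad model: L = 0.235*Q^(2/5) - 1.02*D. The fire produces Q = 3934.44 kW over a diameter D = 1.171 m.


Q^(2/5) = 27.413
0.235 * Q^(2/5) = 6.4420
1.02 * D = 1.1944
L = 5.2476 m

5.2476 m


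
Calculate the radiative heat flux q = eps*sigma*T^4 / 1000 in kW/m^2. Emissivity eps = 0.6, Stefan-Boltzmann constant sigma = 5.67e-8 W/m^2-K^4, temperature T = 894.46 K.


T^4 = 6.4009e+11
q = 0.6 * 5.67e-8 * 6.4009e+11 / 1000 = 21.776 kW/m^2

21.776 kW/m^2


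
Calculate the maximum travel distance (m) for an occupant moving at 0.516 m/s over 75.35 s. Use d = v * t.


d = 0.516 * 75.35 = 38.881 m

38.881 m


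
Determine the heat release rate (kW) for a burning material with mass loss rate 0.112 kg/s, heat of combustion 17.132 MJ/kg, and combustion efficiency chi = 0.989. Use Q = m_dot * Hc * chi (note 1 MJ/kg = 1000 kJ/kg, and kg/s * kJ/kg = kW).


Hc = 17.132 MJ/kg = 17.132 * 1000 kJ/kg = 17132 kJ/kg
Q = 0.112 kg/s * 17132 kJ/kg * 0.989 = 1897.7 kW

1897.7 kW


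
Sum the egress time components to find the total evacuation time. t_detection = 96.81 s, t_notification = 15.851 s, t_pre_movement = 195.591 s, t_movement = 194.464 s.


Total = 96.81 + 15.851 + 195.591 + 194.464 = 502.716 s

502.716 s


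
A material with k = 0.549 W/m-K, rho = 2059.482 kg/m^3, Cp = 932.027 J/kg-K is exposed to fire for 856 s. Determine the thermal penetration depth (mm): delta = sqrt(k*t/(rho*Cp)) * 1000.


alpha = 0.549 / (2059.482 * 932.027) = 2.8601e-07 m^2/s
alpha * t = 0.00024483
delta = sqrt(0.00024483) * 1000 = 15.647 mm

15.647 mm


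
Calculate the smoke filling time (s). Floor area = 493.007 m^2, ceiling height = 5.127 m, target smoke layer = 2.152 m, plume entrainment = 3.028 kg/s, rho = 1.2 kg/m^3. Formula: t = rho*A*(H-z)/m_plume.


H - z = 2.975 m
t = 1.2 * 493.007 * 2.975 / 3.028 = 581.25 s

581.25 s


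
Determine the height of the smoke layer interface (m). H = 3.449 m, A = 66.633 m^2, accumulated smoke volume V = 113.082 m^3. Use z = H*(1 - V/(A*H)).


V/(A*H) = 0.49205
1 - 0.49205 = 0.50795
z = 3.449 * 0.50795 = 1.7519 m

1.7519 m


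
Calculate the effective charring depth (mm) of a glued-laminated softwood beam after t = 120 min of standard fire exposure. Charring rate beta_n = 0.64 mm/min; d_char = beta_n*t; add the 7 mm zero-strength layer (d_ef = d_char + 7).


d_char = 0.64 * 120 = 76.8 mm
d_ef = 76.8 + 1.0*7 = 83.8 mm

83.8 mm


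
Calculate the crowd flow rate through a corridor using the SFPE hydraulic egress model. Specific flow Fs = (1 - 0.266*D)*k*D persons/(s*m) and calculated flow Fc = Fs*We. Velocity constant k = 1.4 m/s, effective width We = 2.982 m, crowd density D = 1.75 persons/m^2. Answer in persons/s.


1 - 0.266*D = 1 - 0.266*1.75 = 0.53450
Fs = 0.53450 * 1.4 * 1.75 = 1.3095 persons/(s*m)
Fc = 1.3095 * 2.982 = 3.9050 persons/s

3.9050 persons/s


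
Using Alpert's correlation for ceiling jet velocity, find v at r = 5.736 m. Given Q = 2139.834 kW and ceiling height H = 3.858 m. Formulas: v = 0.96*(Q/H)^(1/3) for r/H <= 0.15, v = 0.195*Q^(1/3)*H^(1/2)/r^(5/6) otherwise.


r/H = 5.736 / 3.858 = 1.4868
r/H > 0.15, so v = 0.195*Q^(1/3)*H^(1/2)/r^(5/6)
Q^(1/3) = 12.886
H^(1/2) = 1.9642
r^(5/6) = 4.2872
v = 0.195 * 12.886 * 1.9642 / 4.2872 = 1.1512 m/s

1.1512 m/s


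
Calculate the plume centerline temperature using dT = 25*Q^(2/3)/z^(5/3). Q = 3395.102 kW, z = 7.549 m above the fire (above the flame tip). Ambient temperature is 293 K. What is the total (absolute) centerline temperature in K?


Q^(2/3) = 225.89
z^(5/3) = 29.050
dT = 25 * 225.89 / 29.050 = 194.40 K
T = 293 + 194.40 = 487.40 K

487.40 K


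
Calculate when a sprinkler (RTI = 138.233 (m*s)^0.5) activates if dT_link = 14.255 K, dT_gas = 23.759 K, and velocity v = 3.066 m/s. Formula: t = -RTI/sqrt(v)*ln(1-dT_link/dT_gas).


dT_link/dT_gas = 0.59998
ln(1 - 0.59998) = -0.91625
t = -138.233 / sqrt(3.066) * -0.91625 = 72.333 s

72.333 s


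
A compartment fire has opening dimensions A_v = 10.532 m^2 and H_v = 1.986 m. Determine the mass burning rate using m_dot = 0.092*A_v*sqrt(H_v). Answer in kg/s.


sqrt(H_v) = 1.4093
m_dot = 0.092 * 10.532 * 1.4093 = 1.3655 kg/s

1.3655 kg/s


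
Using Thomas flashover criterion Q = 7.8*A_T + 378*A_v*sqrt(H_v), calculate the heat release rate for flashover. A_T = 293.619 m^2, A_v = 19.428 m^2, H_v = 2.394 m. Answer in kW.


7.8*A_T = 2290.2
sqrt(H_v) = 1.5473
378*A_v*sqrt(H_v) = 11363
Q = 2290.2 + 11363 = 13653 kW

13653 kW


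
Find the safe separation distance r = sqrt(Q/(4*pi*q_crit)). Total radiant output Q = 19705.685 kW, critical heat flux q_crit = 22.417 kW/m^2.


4*pi*q_crit = 281.70
Q/(4*pi*q_crit) = 69.953
r = sqrt(69.953) = 8.3638 m

8.3638 m


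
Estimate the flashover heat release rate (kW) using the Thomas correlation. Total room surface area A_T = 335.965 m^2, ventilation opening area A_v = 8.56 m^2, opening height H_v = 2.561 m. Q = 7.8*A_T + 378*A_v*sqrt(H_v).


7.8*A_T = 2620.527
sqrt(H_v) = 1.6003
378*A_v*sqrt(H_v) = 5178.1
Q = 2620.527 + 5178.1 = 7798.6 kW

7798.6 kW


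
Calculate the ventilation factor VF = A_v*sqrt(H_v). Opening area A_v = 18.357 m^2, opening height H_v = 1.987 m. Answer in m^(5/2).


sqrt(H_v) = 1.4096
VF = 18.357 * 1.4096 = 25.876 m^(5/2)

25.876 m^(5/2)


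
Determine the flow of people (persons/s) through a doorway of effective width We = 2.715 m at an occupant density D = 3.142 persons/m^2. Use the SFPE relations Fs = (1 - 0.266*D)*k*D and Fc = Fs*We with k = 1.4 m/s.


1 - 0.266*D = 1 - 0.266*3.142 = 0.16423
Fs = 0.16423 * 1.4 * 3.142 = 0.72241 persons/(s*m)
Fc = 0.72241 * 2.715 = 1.9613 persons/s

1.9613 persons/s


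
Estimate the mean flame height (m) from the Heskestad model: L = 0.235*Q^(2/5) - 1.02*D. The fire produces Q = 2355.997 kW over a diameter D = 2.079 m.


Q^(2/5) = 22.329
0.235 * Q^(2/5) = 5.2473
1.02 * D = 2.1206
L = 3.1267 m

3.1267 m


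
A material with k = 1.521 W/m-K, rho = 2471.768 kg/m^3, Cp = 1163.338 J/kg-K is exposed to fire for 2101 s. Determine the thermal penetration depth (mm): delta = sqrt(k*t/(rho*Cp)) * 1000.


alpha = 1.521 / (2471.768 * 1163.338) = 5.2895e-07 m^2/s
alpha * t = 0.0011113
delta = sqrt(0.0011113) * 1000 = 33.337 mm

33.337 mm


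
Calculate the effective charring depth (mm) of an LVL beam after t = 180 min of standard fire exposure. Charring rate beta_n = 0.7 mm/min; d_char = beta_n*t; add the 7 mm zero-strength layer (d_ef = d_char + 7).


d_char = 0.7 * 180 = 126 mm
d_ef = 126 + 1.0*7 = 133 mm

133 mm


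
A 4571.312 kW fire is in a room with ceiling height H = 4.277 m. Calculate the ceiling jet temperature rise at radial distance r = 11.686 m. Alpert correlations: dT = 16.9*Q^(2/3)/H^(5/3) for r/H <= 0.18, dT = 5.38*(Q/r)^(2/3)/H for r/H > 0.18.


r/H = 11.686 / 4.277 = 2.7323
r/H > 0.18, so dT = 5.38*(Q/r)^(2/3)/H
Q/r = 391.18
(Q/r)^(2/3) = 53.487
dT = 5.38 * 53.487 / 4.277 = 67.281 K

67.281 K


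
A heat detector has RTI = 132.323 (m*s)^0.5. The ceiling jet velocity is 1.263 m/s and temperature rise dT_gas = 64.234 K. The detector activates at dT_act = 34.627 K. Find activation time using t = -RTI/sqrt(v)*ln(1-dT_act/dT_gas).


dT_act/dT_gas = 0.53908
ln(1 - 0.53908) = -0.77452
t = -132.323 / sqrt(1.263) * -0.77452 = 91.194 s

91.194 s


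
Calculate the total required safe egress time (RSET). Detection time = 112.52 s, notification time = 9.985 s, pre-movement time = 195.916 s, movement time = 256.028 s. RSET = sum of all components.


Total = 112.52 + 9.985 + 195.916 + 256.028 = 574.449 s

574.449 s


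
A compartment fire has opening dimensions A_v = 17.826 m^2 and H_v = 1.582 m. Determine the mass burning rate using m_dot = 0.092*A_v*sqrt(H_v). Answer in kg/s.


sqrt(H_v) = 1.2578
m_dot = 0.092 * 17.826 * 1.2578 = 2.0627 kg/s

2.0627 kg/s


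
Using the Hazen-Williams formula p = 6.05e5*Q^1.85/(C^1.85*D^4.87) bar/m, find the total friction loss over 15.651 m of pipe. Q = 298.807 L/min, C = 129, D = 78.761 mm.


Q^1.85 = 37973
C^1.85 = 8027.7
D^4.87 = 1.7180e+09
p/m = 0.0016657 bar/m
p_total = 0.0016657 * 15.651 = 0.026070 bar

0.026070 bar


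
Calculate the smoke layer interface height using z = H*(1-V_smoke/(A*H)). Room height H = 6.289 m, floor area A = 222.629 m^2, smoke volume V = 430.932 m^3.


V/(A*H) = 0.30778
1 - 0.30778 = 0.69222
z = 6.289 * 0.69222 = 4.3533 m

4.3533 m


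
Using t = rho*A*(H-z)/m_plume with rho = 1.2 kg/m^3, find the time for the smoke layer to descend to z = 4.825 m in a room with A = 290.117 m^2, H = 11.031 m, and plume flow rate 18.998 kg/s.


H - z = 6.206 m
t = 1.2 * 290.117 * 6.206 / 18.998 = 113.73 s

113.73 s


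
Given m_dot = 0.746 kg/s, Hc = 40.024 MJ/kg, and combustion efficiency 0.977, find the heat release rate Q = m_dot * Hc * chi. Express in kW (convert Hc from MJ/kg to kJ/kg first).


Hc = 40.024 MJ/kg = 40.024 * 1000 kJ/kg = 40024 kJ/kg
Q = 0.746 kg/s * 40024 kJ/kg * 0.977 = 29171 kW

29171 kW


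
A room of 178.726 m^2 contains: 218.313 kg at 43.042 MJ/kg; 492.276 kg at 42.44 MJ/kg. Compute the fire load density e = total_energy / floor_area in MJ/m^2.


Total energy = 218.313*43.042 + 492.276*42.44
= 9396.628 + 20892.19
= 30288.82 MJ
e = 30288.82 / 178.726 = 169.47 MJ/m^2

169.47 MJ/m^2


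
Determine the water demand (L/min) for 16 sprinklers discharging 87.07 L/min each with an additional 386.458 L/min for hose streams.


Sprinkler demand = 16 * 87.07 = 1393.12 L/min
Total = 1393.12 + 386.458 = 1779.578 L/min

1779.578 L/min


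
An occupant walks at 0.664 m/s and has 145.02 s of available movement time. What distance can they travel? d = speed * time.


d = 0.664 * 145.02 = 96.293 m

96.293 m


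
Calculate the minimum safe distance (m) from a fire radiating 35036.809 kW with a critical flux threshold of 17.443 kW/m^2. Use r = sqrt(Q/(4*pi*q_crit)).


4*pi*q_crit = 219.20
Q/(4*pi*q_crit) = 159.84
r = sqrt(159.84) = 12.643 m

12.643 m


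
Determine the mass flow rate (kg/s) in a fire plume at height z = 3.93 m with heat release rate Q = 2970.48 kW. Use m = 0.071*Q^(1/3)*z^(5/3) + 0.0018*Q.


Q^(1/3) = 14.375
z^(5/3) = 9.7871
First term = 0.071 * 14.375 * 9.7871 = 9.9890
Second term = 0.0018 * 2970.48 = 5.3469
m = 15.336 kg/s

15.336 kg/s


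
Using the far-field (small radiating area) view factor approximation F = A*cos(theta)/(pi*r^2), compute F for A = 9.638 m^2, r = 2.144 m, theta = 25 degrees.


cos(25 deg) = 0.90631
pi*r^2 = 14.441
F = 9.638 * 0.90631 / 14.441 = 0.60487

0.60487


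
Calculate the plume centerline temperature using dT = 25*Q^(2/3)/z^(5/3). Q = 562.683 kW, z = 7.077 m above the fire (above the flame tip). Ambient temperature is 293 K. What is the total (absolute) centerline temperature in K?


Q^(2/3) = 68.157
z^(5/3) = 26.086
dT = 25 * 68.157 / 26.086 = 65.318 K
T = 293 + 65.318 = 358.32 K

358.32 K


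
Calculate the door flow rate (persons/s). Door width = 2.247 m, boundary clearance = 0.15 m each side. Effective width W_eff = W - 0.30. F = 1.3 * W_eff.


W_eff = 2.247 - 0.30 = 1.947 m
F = 1.3 * 1.947 = 2.5311 persons/s

2.5311 persons/s


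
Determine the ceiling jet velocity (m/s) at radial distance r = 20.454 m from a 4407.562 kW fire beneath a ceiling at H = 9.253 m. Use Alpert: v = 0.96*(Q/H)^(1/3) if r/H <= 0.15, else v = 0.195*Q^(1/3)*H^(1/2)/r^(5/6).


r/H = 20.454 / 9.253 = 2.2105
r/H > 0.15, so v = 0.195*Q^(1/3)*H^(1/2)/r^(5/6)
Q^(1/3) = 16.396
H^(1/2) = 3.0419
r^(5/6) = 12.368
v = 0.195 * 16.396 * 3.0419 / 12.368 = 0.78631 m/s

0.78631 m/s


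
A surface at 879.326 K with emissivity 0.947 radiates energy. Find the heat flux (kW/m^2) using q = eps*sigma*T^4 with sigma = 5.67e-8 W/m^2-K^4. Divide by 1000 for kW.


T^4 = 5.9786e+11
q = 0.947 * 5.67e-8 * 5.9786e+11 / 1000 = 32.102 kW/m^2

32.102 kW/m^2


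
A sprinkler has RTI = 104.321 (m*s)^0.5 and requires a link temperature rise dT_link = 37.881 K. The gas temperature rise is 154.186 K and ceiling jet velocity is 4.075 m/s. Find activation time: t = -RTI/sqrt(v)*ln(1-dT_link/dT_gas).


dT_link/dT_gas = 0.24568
ln(1 - 0.24568) = -0.28194
t = -104.321 / sqrt(4.075) * -0.28194 = 14.570 s

14.570 s


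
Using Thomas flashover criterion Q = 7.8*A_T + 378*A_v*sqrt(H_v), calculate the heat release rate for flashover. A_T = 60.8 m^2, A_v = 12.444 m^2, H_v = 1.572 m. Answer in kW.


7.8*A_T = 474.24
sqrt(H_v) = 1.2538
378*A_v*sqrt(H_v) = 5897.6
Q = 474.24 + 5897.6 = 6371.9 kW

6371.9 kW


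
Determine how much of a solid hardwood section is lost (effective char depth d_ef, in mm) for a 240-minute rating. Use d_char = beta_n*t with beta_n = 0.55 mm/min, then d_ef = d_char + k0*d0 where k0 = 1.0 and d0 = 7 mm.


d_char = 0.55 * 240 = 132 mm
d_ef = 132 + 1.0*7 = 139 mm

139 mm


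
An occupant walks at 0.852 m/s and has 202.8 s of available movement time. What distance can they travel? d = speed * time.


d = 0.852 * 202.8 = 172.79 m

172.79 m


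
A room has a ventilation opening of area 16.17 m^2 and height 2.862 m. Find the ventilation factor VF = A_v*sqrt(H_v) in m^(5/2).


sqrt(H_v) = 1.6917
VF = 16.17 * 1.6917 = 27.356 m^(5/2)

27.356 m^(5/2)


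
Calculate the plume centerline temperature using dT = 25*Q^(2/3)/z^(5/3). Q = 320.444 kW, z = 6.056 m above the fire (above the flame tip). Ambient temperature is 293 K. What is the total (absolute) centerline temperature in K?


Q^(2/3) = 46.828
z^(5/3) = 20.121
dT = 25 * 46.828 / 20.121 = 58.183 K
T = 293 + 58.183 = 351.18 K

351.18 K


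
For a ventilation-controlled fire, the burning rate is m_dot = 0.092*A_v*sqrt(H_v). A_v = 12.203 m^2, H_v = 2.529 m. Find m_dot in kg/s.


sqrt(H_v) = 1.5903
m_dot = 0.092 * 12.203 * 1.5903 = 1.7854 kg/s

1.7854 kg/s


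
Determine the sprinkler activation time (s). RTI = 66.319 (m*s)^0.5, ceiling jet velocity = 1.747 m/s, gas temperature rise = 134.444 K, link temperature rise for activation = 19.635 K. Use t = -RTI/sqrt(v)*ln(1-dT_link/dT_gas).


dT_link/dT_gas = 0.14605
ln(1 - 0.14605) = -0.15788
t = -66.319 / sqrt(1.747) * -0.15788 = 7.9216 s

7.9216 s


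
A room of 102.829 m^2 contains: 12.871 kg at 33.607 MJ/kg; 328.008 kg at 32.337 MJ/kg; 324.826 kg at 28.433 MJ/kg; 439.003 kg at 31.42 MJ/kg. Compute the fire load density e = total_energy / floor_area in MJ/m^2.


Total energy = 12.871*33.607 + 328.008*32.337 + 324.826*28.433 + 439.003*31.42
= 432.5557 + 10606.79 + 9235.778 + 13793.47
= 34068.60 MJ
e = 34068.60 / 102.829 = 331.31 MJ/m^2

331.31 MJ/m^2


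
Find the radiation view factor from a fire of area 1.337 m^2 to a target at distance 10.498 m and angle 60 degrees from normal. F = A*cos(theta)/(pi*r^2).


cos(60 deg) = 0.5
pi*r^2 = 346.23
F = 1.337 * 0.5 / 346.23 = 0.0019308

0.0019308


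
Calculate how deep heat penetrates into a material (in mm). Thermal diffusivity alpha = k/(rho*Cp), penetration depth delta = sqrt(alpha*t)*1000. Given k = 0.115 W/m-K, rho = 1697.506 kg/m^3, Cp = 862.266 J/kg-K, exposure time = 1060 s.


alpha = 0.115 / (1697.506 * 862.266) = 7.8568e-08 m^2/s
alpha * t = 8.3282e-05
delta = sqrt(8.3282e-05) * 1000 = 9.1259 mm

9.1259 mm


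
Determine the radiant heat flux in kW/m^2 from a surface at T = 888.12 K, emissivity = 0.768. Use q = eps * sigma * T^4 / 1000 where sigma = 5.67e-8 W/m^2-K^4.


T^4 = 6.2214e+11
q = 0.768 * 5.67e-8 * 6.2214e+11 / 1000 = 27.091 kW/m^2

27.091 kW/m^2


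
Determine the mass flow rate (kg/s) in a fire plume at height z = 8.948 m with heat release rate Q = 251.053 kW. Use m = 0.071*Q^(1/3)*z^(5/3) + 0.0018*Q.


Q^(1/3) = 6.3084
z^(5/3) = 38.566
First term = 0.071 * 6.3084 * 38.566 = 17.274
Second term = 0.0018 * 251.053 = 0.45190
m = 17.726 kg/s

17.726 kg/s


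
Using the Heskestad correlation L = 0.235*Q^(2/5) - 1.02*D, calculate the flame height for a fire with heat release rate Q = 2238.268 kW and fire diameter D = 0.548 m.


Q^(2/5) = 21.876
0.235 * Q^(2/5) = 5.1408
1.02 * D = 0.55896
L = 4.5819 m

4.5819 m


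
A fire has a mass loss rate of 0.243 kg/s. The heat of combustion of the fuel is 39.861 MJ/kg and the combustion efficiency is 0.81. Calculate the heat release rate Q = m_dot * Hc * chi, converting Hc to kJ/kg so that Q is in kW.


Hc = 39.861 MJ/kg = 39.861 * 1000 kJ/kg = 39861 kJ/kg
Q = 0.243 kg/s * 39861 kJ/kg * 0.81 = 7845.8 kW

7845.8 kW


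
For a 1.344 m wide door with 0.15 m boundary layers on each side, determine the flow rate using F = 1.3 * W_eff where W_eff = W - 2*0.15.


W_eff = 1.344 - 0.30 = 1.044 m
F = 1.3 * 1.044 = 1.3572 persons/s

1.3572 persons/s


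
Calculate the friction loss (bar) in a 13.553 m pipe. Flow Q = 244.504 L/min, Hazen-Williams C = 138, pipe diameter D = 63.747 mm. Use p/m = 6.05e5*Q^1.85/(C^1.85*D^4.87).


Q^1.85 = 26202
C^1.85 = 9094.4
D^4.87 = 6.1336e+08
p/m = 0.0028418 bar/m
p_total = 0.0028418 * 13.553 = 0.038515 bar

0.038515 bar


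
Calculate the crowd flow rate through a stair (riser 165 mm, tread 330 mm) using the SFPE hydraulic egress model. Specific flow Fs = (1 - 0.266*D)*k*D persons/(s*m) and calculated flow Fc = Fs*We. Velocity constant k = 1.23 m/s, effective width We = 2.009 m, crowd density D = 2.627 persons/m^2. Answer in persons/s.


1 - 0.266*D = 1 - 0.266*2.627 = 0.30122
Fs = 0.30122 * 1.23 * 2.627 = 0.97330 persons/(s*m)
Fc = 0.97330 * 2.009 = 1.9554 persons/s

1.9554 persons/s


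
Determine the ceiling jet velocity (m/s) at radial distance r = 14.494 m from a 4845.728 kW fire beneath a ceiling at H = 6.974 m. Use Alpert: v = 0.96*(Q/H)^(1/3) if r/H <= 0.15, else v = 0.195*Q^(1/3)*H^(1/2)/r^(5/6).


r/H = 14.494 / 6.974 = 2.0783
r/H > 0.15, so v = 0.195*Q^(1/3)*H^(1/2)/r^(5/6)
Q^(1/3) = 16.922
H^(1/2) = 2.6408
r^(5/6) = 9.2823
v = 0.195 * 16.922 * 2.6408 / 9.2823 = 0.93880 m/s

0.93880 m/s


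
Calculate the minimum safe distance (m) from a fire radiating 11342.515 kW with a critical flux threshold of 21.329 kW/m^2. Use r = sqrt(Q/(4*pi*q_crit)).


4*pi*q_crit = 268.03
Q/(4*pi*q_crit) = 42.318
r = sqrt(42.318) = 6.5053 m

6.5053 m


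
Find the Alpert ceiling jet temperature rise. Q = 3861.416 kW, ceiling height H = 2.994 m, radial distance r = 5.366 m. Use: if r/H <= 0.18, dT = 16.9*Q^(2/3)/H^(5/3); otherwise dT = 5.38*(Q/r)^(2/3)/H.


r/H = 5.366 / 2.994 = 1.7923
r/H > 0.18, so dT = 5.38*(Q/r)^(2/3)/H
Q/r = 719.61
(Q/r)^(2/3) = 80.303
dT = 5.38 * 80.303 / 2.994 = 144.30 K

144.30 K


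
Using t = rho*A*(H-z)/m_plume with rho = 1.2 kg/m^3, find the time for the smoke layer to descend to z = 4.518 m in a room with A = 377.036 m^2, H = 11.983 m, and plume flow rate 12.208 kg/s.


H - z = 7.465 m
t = 1.2 * 377.036 * 7.465 / 12.208 = 276.66 s

276.66 s


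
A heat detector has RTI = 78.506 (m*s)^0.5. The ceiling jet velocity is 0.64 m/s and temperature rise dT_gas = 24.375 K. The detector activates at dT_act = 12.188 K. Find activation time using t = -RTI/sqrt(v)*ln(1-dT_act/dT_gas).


dT_act/dT_gas = 0.50002
ln(1 - 0.50002) = -0.69319
t = -78.506 / sqrt(0.64) * -0.69319 = 68.024 s

68.024 s


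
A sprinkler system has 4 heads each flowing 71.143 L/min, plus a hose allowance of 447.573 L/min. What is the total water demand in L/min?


Sprinkler demand = 4 * 71.143 = 284.572 L/min
Total = 284.572 + 447.573 = 732.145 L/min

732.145 L/min


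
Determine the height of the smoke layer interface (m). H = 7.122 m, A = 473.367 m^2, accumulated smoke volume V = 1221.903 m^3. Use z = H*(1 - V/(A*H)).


V/(A*H) = 0.36244
1 - 0.36244 = 0.63756
z = 7.122 * 0.63756 = 4.5407 m

4.5407 m


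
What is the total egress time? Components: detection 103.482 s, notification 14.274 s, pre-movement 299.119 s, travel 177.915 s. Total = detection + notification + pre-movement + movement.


Total = 103.482 + 14.274 + 299.119 + 177.915 = 594.79 s

594.79 s


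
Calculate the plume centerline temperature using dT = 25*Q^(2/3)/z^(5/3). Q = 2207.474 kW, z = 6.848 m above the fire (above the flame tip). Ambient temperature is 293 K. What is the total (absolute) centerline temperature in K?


Q^(2/3) = 169.54
z^(5/3) = 24.695
dT = 25 * 169.54 / 24.695 = 171.63 K
T = 293 + 171.63 = 464.63 K

464.63 K


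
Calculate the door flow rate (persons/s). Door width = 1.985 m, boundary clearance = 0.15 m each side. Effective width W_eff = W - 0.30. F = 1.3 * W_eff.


W_eff = 1.985 - 0.30 = 1.685 m
F = 1.3 * 1.685 = 2.1905 persons/s

2.1905 persons/s


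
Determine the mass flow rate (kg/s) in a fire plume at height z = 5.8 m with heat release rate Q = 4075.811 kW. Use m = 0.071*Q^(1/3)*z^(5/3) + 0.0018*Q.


Q^(1/3) = 15.974
z^(5/3) = 18.723
First term = 0.071 * 15.974 * 18.723 = 21.235
Second term = 0.0018 * 4075.811 = 7.3365
m = 28.571 kg/s

28.571 kg/s


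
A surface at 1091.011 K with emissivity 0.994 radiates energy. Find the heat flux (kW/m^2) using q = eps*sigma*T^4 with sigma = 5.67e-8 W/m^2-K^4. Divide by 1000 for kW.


T^4 = 1.4168e+12
q = 0.994 * 5.67e-8 * 1.4168e+12 / 1000 = 79.852 kW/m^2

79.852 kW/m^2


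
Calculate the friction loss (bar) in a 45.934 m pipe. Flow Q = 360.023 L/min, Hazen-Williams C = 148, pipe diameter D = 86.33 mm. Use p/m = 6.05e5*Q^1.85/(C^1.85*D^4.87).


Q^1.85 = 53606
C^1.85 = 10351
D^4.87 = 2.6860e+09
p/m = 0.0011665 bar/m
p_total = 0.0011665 * 45.934 = 0.053581 bar

0.053581 bar


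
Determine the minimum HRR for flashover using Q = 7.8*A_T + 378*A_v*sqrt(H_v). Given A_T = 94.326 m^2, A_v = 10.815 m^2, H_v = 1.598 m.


7.8*A_T = 735.74
sqrt(H_v) = 1.2641
378*A_v*sqrt(H_v) = 5167.8
Q = 735.74 + 5167.8 = 5903.6 kW

5903.6 kW


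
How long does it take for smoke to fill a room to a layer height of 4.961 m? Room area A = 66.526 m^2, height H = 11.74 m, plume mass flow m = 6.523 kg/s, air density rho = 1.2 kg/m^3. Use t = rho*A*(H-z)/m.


H - z = 6.779 m
t = 1.2 * 66.526 * 6.779 / 6.523 = 82.964 s

82.964 s


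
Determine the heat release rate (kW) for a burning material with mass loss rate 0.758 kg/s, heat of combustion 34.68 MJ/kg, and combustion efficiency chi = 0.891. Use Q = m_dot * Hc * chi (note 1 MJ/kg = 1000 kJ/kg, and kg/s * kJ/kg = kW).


Hc = 34.68 MJ/kg = 34.68 * 1000 kJ/kg = 34680 kJ/kg
Q = 0.758 kg/s * 34680 kJ/kg * 0.891 = 23422 kW

23422 kW


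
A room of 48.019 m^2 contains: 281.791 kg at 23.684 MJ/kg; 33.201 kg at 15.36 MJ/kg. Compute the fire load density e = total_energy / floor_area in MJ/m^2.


Total energy = 281.791*23.684 + 33.201*15.36
= 6673.938 + 509.9674
= 7183.905 MJ
e = 7183.905 / 48.019 = 149.61 MJ/m^2

149.61 MJ/m^2


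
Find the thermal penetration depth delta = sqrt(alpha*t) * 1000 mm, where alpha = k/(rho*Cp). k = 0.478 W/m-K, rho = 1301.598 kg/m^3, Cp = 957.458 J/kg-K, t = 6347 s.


alpha = 0.478 / (1301.598 * 957.458) = 3.8356e-07 m^2/s
alpha * t = 0.0024344
delta = sqrt(0.0024344) * 1000 = 49.340 mm

49.340 mm


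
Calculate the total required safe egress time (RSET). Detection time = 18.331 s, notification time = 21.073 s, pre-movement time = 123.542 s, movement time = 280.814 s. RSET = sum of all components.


Total = 18.331 + 21.073 + 123.542 + 280.814 = 443.76 s

443.76 s


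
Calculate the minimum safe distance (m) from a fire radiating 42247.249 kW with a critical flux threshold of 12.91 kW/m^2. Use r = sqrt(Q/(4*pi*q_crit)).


4*pi*q_crit = 162.23
Q/(4*pi*q_crit) = 260.41
r = sqrt(260.41) = 16.137 m

16.137 m


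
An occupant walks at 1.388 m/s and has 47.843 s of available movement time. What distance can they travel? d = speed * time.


d = 1.388 * 47.843 = 66.406 m

66.406 m


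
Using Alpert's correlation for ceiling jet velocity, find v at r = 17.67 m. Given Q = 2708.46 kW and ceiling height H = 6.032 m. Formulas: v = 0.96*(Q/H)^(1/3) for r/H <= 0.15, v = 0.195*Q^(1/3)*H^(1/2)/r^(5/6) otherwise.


r/H = 17.67 / 6.032 = 2.9294
r/H > 0.15, so v = 0.195*Q^(1/3)*H^(1/2)/r^(5/6)
Q^(1/3) = 13.939
H^(1/2) = 2.4560
r^(5/6) = 10.949
v = 0.195 * 13.939 * 2.4560 / 10.949 = 0.60974 m/s

0.60974 m/s


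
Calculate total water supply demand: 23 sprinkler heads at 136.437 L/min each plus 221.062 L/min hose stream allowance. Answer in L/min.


Sprinkler demand = 23 * 136.437 = 3138.051 L/min
Total = 3138.051 + 221.062 = 3359.113 L/min

3359.113 L/min


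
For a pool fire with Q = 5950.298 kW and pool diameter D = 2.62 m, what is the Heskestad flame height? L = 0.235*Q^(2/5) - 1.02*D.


Q^(2/5) = 32.346
0.235 * Q^(2/5) = 7.6012
1.02 * D = 2.6724
L = 4.9288 m

4.9288 m


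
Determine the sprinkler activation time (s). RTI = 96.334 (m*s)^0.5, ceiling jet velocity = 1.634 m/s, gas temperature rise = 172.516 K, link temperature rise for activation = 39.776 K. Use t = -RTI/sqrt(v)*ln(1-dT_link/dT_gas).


dT_link/dT_gas = 0.23056
ln(1 - 0.23056) = -0.26210
t = -96.334 / sqrt(1.634) * -0.26210 = 19.752 s

19.752 s


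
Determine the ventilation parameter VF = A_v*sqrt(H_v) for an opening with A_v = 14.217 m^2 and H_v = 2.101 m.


sqrt(H_v) = 1.4495
VF = 14.217 * 1.4495 = 20.607 m^(5/2)

20.607 m^(5/2)


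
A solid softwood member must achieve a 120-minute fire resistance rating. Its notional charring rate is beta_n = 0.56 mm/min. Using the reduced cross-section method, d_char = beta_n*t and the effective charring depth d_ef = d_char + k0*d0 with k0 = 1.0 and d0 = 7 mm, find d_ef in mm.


d_char = 0.56 * 120 = 67.2 mm
d_ef = 67.2 + 1.0*7 = 74.2 mm

74.2 mm


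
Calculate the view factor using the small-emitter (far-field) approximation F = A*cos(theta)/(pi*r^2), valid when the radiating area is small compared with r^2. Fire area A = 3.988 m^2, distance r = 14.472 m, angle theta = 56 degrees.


cos(56 deg) = 0.55919
pi*r^2 = 657.97
F = 3.988 * 0.55919 / 657.97 = 0.0033893

0.0033893


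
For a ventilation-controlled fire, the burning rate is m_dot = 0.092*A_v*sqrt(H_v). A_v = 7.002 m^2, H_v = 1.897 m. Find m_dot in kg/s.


sqrt(H_v) = 1.3773
m_dot = 0.092 * 7.002 * 1.3773 = 0.88725 kg/s

0.88725 kg/s


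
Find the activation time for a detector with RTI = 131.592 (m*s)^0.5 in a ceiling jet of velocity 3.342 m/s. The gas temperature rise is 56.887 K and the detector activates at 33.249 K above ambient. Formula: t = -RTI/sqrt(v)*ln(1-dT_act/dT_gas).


dT_act/dT_gas = 0.58447
ln(1 - 0.58447) = -0.87821
t = -131.592 / sqrt(3.342) * -0.87821 = 63.216 s

63.216 s


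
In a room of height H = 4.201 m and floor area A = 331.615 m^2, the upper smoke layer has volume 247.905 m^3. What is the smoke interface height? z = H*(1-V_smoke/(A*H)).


V/(A*H) = 0.17795
1 - 0.17795 = 0.82205
z = 4.201 * 0.82205 = 3.4534 m

3.4534 m


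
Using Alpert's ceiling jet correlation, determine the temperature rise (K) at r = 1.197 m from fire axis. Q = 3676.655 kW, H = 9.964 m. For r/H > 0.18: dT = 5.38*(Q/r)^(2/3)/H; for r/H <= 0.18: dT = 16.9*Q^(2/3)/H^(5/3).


r/H = 1.197 / 9.964 = 0.12013
r/H <= 0.18, so dT = 16.9*Q^(2/3)/H^(5/3)
Q^(2/3) = 238.21
H^(5/3) = 46.138
dT = 16.9 * 238.21 / 46.138 = 87.257 K

87.257 K
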